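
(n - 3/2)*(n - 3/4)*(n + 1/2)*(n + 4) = n^4 + 9*n^3/4 - 7*n^2 + 9*n/16 + 9/4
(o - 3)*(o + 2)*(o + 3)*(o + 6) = o^4 + 8*o^3 + 3*o^2 - 72*o - 108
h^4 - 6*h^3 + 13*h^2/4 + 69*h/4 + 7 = (h - 4)*(h - 7/2)*(h + 1/2)*(h + 1)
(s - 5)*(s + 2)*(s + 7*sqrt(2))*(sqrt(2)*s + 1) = sqrt(2)*s^4 - 3*sqrt(2)*s^3 + 15*s^3 - 45*s^2 - 3*sqrt(2)*s^2 - 150*s - 21*sqrt(2)*s - 70*sqrt(2)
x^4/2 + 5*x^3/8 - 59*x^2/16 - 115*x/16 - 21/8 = (x/2 + 1/4)*(x - 3)*(x + 7/4)*(x + 2)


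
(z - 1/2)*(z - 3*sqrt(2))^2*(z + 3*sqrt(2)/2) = z^4 - 9*sqrt(2)*z^3/2 - z^3/2 + 9*sqrt(2)*z^2/4 + 27*sqrt(2)*z - 27*sqrt(2)/2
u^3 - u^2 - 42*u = u*(u - 7)*(u + 6)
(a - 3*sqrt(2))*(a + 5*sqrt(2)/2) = a^2 - sqrt(2)*a/2 - 15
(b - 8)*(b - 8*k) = b^2 - 8*b*k - 8*b + 64*k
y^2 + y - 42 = (y - 6)*(y + 7)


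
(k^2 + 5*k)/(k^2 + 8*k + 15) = k/(k + 3)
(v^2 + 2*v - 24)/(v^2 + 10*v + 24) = (v - 4)/(v + 4)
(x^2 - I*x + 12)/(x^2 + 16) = (x + 3*I)/(x + 4*I)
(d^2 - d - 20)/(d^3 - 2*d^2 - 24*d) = (d - 5)/(d*(d - 6))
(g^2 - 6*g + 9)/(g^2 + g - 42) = (g^2 - 6*g + 9)/(g^2 + g - 42)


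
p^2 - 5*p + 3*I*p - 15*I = (p - 5)*(p + 3*I)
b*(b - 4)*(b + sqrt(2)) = b^3 - 4*b^2 + sqrt(2)*b^2 - 4*sqrt(2)*b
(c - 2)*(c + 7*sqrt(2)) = c^2 - 2*c + 7*sqrt(2)*c - 14*sqrt(2)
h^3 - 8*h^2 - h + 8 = (h - 8)*(h - 1)*(h + 1)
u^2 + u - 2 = (u - 1)*(u + 2)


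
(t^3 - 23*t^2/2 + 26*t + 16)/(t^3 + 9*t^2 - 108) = (t^3 - 23*t^2/2 + 26*t + 16)/(t^3 + 9*t^2 - 108)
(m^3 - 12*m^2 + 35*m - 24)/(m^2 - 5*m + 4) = (m^2 - 11*m + 24)/(m - 4)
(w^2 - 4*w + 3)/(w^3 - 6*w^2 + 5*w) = (w - 3)/(w*(w - 5))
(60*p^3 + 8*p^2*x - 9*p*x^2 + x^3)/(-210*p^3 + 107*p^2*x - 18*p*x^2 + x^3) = (2*p + x)/(-7*p + x)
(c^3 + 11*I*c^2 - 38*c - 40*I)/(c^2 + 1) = (c^3 + 11*I*c^2 - 38*c - 40*I)/(c^2 + 1)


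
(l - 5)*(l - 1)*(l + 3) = l^3 - 3*l^2 - 13*l + 15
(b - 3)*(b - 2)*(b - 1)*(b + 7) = b^4 + b^3 - 31*b^2 + 71*b - 42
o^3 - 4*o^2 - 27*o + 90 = (o - 6)*(o - 3)*(o + 5)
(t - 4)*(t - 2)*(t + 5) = t^3 - t^2 - 22*t + 40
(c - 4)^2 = c^2 - 8*c + 16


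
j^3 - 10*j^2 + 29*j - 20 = (j - 5)*(j - 4)*(j - 1)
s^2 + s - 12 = (s - 3)*(s + 4)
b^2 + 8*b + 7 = (b + 1)*(b + 7)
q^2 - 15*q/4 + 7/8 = (q - 7/2)*(q - 1/4)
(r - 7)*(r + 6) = r^2 - r - 42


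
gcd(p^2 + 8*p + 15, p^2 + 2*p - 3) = p + 3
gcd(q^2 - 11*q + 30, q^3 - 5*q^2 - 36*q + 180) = q^2 - 11*q + 30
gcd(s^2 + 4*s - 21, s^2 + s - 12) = s - 3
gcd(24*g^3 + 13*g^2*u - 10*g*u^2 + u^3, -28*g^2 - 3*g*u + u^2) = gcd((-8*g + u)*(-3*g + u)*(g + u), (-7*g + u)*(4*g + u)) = 1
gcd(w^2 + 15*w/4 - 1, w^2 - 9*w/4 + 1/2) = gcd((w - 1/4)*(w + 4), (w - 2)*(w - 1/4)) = w - 1/4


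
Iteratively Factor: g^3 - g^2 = (g)*(g^2 - g) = g*(g - 1)*(g)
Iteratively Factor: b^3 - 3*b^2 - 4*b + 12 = (b + 2)*(b^2 - 5*b + 6) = (b - 2)*(b + 2)*(b - 3)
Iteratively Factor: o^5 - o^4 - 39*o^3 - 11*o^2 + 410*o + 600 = (o + 2)*(o^4 - 3*o^3 - 33*o^2 + 55*o + 300) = (o + 2)*(o + 3)*(o^3 - 6*o^2 - 15*o + 100) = (o - 5)*(o + 2)*(o + 3)*(o^2 - o - 20) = (o - 5)*(o + 2)*(o + 3)*(o + 4)*(o - 5)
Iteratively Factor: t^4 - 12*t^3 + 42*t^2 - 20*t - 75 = (t - 5)*(t^3 - 7*t^2 + 7*t + 15) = (t - 5)*(t + 1)*(t^2 - 8*t + 15) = (t - 5)*(t - 3)*(t + 1)*(t - 5)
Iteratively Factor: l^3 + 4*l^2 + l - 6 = (l + 2)*(l^2 + 2*l - 3) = (l + 2)*(l + 3)*(l - 1)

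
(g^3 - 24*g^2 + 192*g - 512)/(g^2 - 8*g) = g - 16 + 64/g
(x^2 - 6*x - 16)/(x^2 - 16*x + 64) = (x + 2)/(x - 8)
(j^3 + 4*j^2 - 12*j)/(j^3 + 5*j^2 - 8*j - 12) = j/(j + 1)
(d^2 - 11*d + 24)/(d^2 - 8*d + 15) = (d - 8)/(d - 5)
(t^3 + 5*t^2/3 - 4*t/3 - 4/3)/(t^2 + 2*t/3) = t + 1 - 2/t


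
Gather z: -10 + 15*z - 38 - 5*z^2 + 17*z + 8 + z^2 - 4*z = -4*z^2 + 28*z - 40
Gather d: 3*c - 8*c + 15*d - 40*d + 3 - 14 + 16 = -5*c - 25*d + 5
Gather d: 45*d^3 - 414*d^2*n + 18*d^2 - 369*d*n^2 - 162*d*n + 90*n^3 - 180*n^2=45*d^3 + d^2*(18 - 414*n) + d*(-369*n^2 - 162*n) + 90*n^3 - 180*n^2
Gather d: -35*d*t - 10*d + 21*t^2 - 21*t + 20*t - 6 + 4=d*(-35*t - 10) + 21*t^2 - t - 2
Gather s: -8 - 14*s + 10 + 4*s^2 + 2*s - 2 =4*s^2 - 12*s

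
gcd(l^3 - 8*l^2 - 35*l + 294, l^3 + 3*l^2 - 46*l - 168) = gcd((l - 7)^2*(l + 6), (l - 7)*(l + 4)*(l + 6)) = l^2 - l - 42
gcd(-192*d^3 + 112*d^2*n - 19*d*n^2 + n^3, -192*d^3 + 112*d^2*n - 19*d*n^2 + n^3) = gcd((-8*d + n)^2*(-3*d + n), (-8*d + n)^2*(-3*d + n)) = 192*d^3 - 112*d^2*n + 19*d*n^2 - n^3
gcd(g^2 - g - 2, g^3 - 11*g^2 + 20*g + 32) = g + 1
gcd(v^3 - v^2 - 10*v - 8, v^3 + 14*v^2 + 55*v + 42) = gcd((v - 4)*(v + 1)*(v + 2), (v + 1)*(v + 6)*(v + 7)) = v + 1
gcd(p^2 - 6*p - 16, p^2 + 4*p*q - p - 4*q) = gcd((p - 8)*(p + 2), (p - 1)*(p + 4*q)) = 1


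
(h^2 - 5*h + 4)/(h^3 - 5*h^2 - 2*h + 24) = (h - 1)/(h^2 - h - 6)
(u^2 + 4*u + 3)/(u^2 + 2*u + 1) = (u + 3)/(u + 1)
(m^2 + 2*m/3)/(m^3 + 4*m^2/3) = (3*m + 2)/(m*(3*m + 4))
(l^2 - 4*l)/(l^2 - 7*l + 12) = l/(l - 3)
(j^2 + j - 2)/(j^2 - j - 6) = (j - 1)/(j - 3)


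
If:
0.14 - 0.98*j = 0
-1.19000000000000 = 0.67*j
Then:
No Solution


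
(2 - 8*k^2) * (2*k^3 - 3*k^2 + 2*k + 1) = -16*k^5 + 24*k^4 - 12*k^3 - 14*k^2 + 4*k + 2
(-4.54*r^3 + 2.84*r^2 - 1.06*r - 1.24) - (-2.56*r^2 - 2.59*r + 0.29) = -4.54*r^3 + 5.4*r^2 + 1.53*r - 1.53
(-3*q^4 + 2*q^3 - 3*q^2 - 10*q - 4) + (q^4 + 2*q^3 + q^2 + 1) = -2*q^4 + 4*q^3 - 2*q^2 - 10*q - 3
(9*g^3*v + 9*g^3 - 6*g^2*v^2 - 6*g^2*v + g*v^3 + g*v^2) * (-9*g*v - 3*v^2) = -81*g^4*v^2 - 81*g^4*v + 27*g^3*v^3 + 27*g^3*v^2 + 9*g^2*v^4 + 9*g^2*v^3 - 3*g*v^5 - 3*g*v^4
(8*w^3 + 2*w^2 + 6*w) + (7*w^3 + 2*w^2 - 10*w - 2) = 15*w^3 + 4*w^2 - 4*w - 2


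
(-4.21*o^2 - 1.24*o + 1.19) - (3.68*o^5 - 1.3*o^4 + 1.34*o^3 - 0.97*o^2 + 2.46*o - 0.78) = -3.68*o^5 + 1.3*o^4 - 1.34*o^3 - 3.24*o^2 - 3.7*o + 1.97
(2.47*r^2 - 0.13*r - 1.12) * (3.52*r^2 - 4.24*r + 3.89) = 8.6944*r^4 - 10.9304*r^3 + 6.2171*r^2 + 4.2431*r - 4.3568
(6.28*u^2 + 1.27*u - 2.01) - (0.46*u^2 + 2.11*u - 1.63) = 5.82*u^2 - 0.84*u - 0.38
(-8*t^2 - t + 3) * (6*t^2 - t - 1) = -48*t^4 + 2*t^3 + 27*t^2 - 2*t - 3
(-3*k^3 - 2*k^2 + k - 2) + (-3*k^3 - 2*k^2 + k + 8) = -6*k^3 - 4*k^2 + 2*k + 6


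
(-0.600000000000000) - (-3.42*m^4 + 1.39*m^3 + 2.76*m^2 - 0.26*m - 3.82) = 3.42*m^4 - 1.39*m^3 - 2.76*m^2 + 0.26*m + 3.22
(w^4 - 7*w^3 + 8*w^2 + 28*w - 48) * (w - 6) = w^5 - 13*w^4 + 50*w^3 - 20*w^2 - 216*w + 288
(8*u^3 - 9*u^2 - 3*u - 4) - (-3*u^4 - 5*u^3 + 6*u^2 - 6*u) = 3*u^4 + 13*u^3 - 15*u^2 + 3*u - 4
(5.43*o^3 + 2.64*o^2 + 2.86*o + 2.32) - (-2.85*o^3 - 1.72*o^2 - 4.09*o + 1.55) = 8.28*o^3 + 4.36*o^2 + 6.95*o + 0.77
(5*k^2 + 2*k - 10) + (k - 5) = 5*k^2 + 3*k - 15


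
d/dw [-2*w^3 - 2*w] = -6*w^2 - 2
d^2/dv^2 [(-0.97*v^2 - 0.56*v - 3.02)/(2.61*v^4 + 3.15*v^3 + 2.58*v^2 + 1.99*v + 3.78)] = (-39.646422*v^8 - 93.6264420000001*v^7 - 491.301558*v^6 - 740.376072*v^5 - 469.33749*v^4 - 173.719032*v^3 + 260.111412*v^2 + 155.4912*v + 15.69086)/(17.779581*v^12 + 64.374345*v^11 + 130.418829*v^10 + 199.192932*v^9 + 304.333686*v^8 + 389.005497*v^7 + 410.461209*v^6 + 379.279665*v^5 + 360.182502*v^4 + 259.349635*v^3 + 155.49975*v^2 + 85.301748*v + 54.010152)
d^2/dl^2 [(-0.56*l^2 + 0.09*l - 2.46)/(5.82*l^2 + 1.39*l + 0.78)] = (2.8421709430404e-14*l^4 + 15.157608*l^3 - 484.703568*l^2 - 121.856832*l + 11.952336)/(197.137368*l^6 + 141.247908*l^5 + 112.995882*l^4 + 40.545883*l^3 + 15.143778*l^2 + 2.537028*l + 0.474552)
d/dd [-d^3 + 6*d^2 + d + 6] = -3*d^2 + 12*d + 1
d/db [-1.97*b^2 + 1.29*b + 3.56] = 1.29 - 3.94*b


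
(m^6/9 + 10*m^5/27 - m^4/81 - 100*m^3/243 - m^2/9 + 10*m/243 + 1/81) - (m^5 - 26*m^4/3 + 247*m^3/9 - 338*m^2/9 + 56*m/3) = m^6/9 - 17*m^5/27 + 701*m^4/81 - 6769*m^3/243 + 337*m^2/9 - 4526*m/243 + 1/81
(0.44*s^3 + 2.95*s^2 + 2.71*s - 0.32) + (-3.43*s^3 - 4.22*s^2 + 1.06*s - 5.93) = -2.99*s^3 - 1.27*s^2 + 3.77*s - 6.25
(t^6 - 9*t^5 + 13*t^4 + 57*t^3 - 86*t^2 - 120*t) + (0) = t^6 - 9*t^5 + 13*t^4 + 57*t^3 - 86*t^2 - 120*t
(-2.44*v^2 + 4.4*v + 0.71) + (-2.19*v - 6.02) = -2.44*v^2 + 2.21*v - 5.31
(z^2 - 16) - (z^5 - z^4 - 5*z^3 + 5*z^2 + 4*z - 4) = -z^5 + z^4 + 5*z^3 - 4*z^2 - 4*z - 12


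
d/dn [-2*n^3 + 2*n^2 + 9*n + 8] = -6*n^2 + 4*n + 9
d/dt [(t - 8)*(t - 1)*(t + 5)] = 3*t^2 - 8*t - 37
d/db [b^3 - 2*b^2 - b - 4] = 3*b^2 - 4*b - 1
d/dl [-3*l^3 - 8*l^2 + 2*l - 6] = -9*l^2 - 16*l + 2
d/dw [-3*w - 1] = -3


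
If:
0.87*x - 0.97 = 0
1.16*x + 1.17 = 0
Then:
No Solution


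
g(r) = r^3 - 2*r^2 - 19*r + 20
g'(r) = 3*r^2 - 4*r - 19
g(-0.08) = 21.51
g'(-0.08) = -18.66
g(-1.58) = 41.08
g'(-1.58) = -5.19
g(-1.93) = 42.03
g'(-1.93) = -0.11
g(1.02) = -0.40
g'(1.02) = -19.96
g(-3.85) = 6.44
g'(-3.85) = 40.87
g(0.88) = 2.41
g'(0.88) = -20.20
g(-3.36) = 23.33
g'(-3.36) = 28.31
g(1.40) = -7.78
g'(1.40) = -18.72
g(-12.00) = -1768.00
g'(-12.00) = 461.00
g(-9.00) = -700.00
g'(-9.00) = 260.00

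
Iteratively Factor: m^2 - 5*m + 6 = (m - 2)*(m - 3)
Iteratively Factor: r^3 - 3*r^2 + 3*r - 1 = (r - 1)*(r^2 - 2*r + 1) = (r - 1)^2*(r - 1)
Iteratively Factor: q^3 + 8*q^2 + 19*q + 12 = (q + 1)*(q^2 + 7*q + 12) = (q + 1)*(q + 4)*(q + 3)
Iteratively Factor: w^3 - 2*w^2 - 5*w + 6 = (w + 2)*(w^2 - 4*w + 3) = (w - 1)*(w + 2)*(w - 3)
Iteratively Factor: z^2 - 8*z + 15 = (z - 3)*(z - 5)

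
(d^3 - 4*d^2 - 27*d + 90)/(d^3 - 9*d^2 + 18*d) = (d + 5)/d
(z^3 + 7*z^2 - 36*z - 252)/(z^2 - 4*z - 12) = (z^2 + 13*z + 42)/(z + 2)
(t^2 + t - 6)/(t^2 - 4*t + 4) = (t + 3)/(t - 2)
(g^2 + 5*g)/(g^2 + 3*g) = (g + 5)/(g + 3)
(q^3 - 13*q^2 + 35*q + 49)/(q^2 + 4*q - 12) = (q^3 - 13*q^2 + 35*q + 49)/(q^2 + 4*q - 12)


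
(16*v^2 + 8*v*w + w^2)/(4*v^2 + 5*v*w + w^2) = (4*v + w)/(v + w)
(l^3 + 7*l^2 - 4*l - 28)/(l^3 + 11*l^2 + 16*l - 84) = (l + 2)/(l + 6)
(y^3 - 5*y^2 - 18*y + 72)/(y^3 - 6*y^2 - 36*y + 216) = (y^2 + y - 12)/(y^2 - 36)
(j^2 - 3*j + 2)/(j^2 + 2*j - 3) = (j - 2)/(j + 3)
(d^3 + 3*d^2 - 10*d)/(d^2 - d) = (d^2 + 3*d - 10)/(d - 1)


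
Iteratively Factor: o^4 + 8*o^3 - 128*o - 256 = (o + 4)*(o^3 + 4*o^2 - 16*o - 64) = (o + 4)^2*(o^2 - 16) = (o - 4)*(o + 4)^2*(o + 4)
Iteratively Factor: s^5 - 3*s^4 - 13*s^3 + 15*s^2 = (s)*(s^4 - 3*s^3 - 13*s^2 + 15*s) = s*(s - 5)*(s^3 + 2*s^2 - 3*s) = s*(s - 5)*(s - 1)*(s^2 + 3*s) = s^2*(s - 5)*(s - 1)*(s + 3)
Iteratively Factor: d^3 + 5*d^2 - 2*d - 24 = (d - 2)*(d^2 + 7*d + 12) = (d - 2)*(d + 4)*(d + 3)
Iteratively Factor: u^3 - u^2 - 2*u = (u + 1)*(u^2 - 2*u) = u*(u + 1)*(u - 2)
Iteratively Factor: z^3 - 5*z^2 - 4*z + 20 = (z - 2)*(z^2 - 3*z - 10) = (z - 5)*(z - 2)*(z + 2)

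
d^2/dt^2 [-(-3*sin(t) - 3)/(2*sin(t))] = 3*(cos(t)^2 + 1)/(2*sin(t)^3)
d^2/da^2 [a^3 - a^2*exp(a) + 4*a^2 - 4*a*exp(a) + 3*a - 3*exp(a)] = -a^2*exp(a) - 8*a*exp(a) + 6*a - 13*exp(a) + 8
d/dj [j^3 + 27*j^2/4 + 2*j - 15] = 3*j^2 + 27*j/2 + 2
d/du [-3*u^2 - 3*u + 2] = -6*u - 3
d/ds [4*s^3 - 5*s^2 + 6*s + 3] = 12*s^2 - 10*s + 6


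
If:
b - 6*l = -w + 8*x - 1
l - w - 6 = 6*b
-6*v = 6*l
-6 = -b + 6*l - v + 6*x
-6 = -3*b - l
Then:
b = 3/2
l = 3/2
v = -3/2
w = -27/2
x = -5/2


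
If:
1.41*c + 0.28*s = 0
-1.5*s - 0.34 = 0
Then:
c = 0.05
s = -0.23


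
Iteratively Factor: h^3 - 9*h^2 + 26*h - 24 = (h - 4)*(h^2 - 5*h + 6) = (h - 4)*(h - 2)*(h - 3)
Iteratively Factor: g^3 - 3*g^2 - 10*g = (g + 2)*(g^2 - 5*g) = (g - 5)*(g + 2)*(g)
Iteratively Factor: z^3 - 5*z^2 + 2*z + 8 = (z - 2)*(z^2 - 3*z - 4) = (z - 4)*(z - 2)*(z + 1)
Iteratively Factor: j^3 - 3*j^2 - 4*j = (j - 4)*(j^2 + j) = j*(j - 4)*(j + 1)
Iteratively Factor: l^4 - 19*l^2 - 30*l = (l - 5)*(l^3 + 5*l^2 + 6*l) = l*(l - 5)*(l^2 + 5*l + 6) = l*(l - 5)*(l + 3)*(l + 2)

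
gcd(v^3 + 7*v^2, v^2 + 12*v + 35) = v + 7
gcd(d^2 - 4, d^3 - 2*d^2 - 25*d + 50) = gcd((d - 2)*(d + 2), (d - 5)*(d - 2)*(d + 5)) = d - 2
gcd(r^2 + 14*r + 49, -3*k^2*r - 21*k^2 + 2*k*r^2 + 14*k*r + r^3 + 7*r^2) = r + 7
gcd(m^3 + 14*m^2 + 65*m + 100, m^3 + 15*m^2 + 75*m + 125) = m^2 + 10*m + 25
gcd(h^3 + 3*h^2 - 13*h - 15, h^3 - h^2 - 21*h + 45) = h^2 + 2*h - 15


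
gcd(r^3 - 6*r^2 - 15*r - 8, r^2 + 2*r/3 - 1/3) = r + 1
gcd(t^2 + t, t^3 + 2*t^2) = t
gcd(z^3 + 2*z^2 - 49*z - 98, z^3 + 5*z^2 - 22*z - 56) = z^2 + 9*z + 14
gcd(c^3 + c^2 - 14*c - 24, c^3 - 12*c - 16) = c^2 - 2*c - 8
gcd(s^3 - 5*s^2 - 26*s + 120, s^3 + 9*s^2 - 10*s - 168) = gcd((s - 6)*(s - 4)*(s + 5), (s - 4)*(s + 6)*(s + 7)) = s - 4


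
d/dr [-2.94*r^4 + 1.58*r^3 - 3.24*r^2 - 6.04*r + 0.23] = -11.76*r^3 + 4.74*r^2 - 6.48*r - 6.04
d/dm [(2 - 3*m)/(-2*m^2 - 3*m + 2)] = 2*m*(4 - 3*m)/(4*m^4 + 12*m^3 + m^2 - 12*m + 4)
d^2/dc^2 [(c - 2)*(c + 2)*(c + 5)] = 6*c + 10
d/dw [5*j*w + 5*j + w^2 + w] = 5*j + 2*w + 1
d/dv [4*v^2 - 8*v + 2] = 8*v - 8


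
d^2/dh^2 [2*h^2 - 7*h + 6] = 4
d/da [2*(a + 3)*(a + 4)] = 4*a + 14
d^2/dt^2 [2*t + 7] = 0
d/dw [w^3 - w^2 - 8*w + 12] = 3*w^2 - 2*w - 8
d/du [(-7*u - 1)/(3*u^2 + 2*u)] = (21*u^2 + 6*u + 2)/(u^2*(9*u^2 + 12*u + 4))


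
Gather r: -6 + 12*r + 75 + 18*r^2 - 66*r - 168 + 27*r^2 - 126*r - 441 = 45*r^2 - 180*r - 540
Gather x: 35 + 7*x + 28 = 7*x + 63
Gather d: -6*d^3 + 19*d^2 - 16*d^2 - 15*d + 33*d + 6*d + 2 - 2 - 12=-6*d^3 + 3*d^2 + 24*d - 12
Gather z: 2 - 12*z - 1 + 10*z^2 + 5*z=10*z^2 - 7*z + 1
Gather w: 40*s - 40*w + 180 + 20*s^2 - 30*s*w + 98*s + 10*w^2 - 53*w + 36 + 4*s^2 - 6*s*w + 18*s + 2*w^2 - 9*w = 24*s^2 + 156*s + 12*w^2 + w*(-36*s - 102) + 216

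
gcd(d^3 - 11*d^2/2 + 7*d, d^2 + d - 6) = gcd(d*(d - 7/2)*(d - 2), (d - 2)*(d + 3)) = d - 2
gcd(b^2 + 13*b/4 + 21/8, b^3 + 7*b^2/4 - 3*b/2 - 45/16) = b + 3/2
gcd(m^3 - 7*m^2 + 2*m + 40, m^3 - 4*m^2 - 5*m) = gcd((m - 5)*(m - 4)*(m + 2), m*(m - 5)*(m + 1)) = m - 5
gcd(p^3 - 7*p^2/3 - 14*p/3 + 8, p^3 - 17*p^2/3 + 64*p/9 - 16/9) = p - 4/3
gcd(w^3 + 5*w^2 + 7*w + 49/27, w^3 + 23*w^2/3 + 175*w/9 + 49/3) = w^2 + 14*w/3 + 49/9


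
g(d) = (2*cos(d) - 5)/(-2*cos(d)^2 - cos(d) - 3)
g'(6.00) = -0.22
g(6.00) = 0.53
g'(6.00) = -0.22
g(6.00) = 0.53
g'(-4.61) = 1.04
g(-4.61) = 1.78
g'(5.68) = -0.52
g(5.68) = 0.65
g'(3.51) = 0.28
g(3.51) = 1.80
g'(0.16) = 0.12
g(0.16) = 0.51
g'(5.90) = -0.31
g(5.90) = 0.56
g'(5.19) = -1.14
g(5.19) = 1.05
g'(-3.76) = -0.37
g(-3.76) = 1.89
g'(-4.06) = -0.21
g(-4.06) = 1.99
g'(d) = (-4*sin(d)*cos(d) - sin(d))*(2*cos(d) - 5)/(-2*cos(d)^2 - cos(d) - 3)^2 - 2*sin(d)/(-2*cos(d)^2 - cos(d) - 3)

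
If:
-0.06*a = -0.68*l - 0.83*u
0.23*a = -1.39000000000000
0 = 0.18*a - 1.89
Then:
No Solution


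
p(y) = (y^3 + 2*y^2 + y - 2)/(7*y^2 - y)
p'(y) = (1 - 14*y)*(y^3 + 2*y^2 + y - 2)/(7*y^2 - y)^2 + (3*y^2 + 4*y + 1)/(7*y^2 - y) = (7*y^4 - 2*y^3 - 9*y^2 + 28*y - 2)/(y^2*(49*y^2 - 14*y + 1))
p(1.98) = 0.61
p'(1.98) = 0.17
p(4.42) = 0.97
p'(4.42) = 0.14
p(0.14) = 649.31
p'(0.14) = 222040.96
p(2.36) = 0.67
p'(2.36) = 0.15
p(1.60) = 0.54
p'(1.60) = 0.22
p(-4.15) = -0.35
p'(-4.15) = 0.13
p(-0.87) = -0.33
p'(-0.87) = -0.73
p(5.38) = 1.10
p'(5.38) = 0.14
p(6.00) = 1.19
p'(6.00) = 0.14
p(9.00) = 1.61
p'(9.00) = 0.14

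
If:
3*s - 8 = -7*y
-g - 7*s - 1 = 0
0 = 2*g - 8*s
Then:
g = -4/11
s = -1/11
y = 13/11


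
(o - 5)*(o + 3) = o^2 - 2*o - 15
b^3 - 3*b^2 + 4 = (b - 2)^2*(b + 1)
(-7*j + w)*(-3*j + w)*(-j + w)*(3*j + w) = -63*j^4 + 72*j^3*w - 2*j^2*w^2 - 8*j*w^3 + w^4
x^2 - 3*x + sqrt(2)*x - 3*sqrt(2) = (x - 3)*(x + sqrt(2))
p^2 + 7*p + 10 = (p + 2)*(p + 5)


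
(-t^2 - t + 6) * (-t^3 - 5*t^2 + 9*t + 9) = t^5 + 6*t^4 - 10*t^3 - 48*t^2 + 45*t + 54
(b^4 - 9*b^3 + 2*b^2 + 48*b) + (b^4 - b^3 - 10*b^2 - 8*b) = 2*b^4 - 10*b^3 - 8*b^2 + 40*b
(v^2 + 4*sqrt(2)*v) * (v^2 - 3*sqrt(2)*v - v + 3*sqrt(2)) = v^4 - v^3 + sqrt(2)*v^3 - 24*v^2 - sqrt(2)*v^2 + 24*v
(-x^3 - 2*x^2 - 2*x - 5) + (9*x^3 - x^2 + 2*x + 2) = 8*x^3 - 3*x^2 - 3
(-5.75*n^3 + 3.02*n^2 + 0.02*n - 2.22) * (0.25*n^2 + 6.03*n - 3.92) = -1.4375*n^5 - 33.9175*n^4 + 40.7556*n^3 - 12.2728*n^2 - 13.465*n + 8.7024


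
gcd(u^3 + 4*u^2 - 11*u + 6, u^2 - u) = u - 1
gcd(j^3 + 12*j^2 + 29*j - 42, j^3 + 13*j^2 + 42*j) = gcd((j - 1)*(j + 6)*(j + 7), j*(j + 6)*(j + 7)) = j^2 + 13*j + 42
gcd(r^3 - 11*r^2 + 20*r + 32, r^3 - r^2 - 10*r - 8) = r^2 - 3*r - 4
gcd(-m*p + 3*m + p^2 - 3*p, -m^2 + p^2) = -m + p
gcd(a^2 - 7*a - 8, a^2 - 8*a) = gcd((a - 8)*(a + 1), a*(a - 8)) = a - 8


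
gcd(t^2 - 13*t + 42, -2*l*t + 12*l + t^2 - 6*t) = t - 6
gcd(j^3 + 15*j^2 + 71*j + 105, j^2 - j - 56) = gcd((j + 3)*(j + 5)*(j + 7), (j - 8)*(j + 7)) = j + 7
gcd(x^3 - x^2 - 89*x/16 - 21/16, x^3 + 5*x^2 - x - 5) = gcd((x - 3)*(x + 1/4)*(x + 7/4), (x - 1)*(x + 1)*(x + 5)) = 1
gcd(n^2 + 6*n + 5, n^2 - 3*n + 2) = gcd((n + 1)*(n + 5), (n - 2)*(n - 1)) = 1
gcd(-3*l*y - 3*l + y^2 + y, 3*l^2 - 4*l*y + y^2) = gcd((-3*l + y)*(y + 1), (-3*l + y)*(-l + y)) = -3*l + y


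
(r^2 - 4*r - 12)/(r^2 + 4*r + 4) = (r - 6)/(r + 2)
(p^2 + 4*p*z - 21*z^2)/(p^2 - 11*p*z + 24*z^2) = (-p - 7*z)/(-p + 8*z)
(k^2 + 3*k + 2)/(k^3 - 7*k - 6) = 1/(k - 3)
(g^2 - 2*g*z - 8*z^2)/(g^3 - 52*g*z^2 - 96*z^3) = (-g + 4*z)/(-g^2 + 2*g*z + 48*z^2)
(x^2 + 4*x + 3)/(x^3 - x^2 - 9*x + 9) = (x + 1)/(x^2 - 4*x + 3)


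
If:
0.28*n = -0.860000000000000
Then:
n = -3.07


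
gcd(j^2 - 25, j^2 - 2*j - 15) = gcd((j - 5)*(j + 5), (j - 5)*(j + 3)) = j - 5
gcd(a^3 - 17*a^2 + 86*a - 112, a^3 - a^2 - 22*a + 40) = a - 2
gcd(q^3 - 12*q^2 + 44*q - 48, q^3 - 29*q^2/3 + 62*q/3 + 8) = q^2 - 10*q + 24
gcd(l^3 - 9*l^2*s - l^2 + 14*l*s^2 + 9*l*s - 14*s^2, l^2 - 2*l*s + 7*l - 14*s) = -l + 2*s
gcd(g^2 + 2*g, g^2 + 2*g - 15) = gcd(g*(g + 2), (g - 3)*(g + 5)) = 1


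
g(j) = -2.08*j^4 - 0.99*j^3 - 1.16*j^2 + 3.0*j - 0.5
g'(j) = -8.32*j^3 - 2.97*j^2 - 2.32*j + 3.0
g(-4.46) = -772.13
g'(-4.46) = 692.39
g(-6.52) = -3553.81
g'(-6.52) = 2197.91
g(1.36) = -8.17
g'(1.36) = -26.58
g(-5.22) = -1451.30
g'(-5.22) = 1117.59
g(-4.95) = -1172.47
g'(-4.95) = 950.82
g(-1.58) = -17.19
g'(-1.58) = 32.07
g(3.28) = -278.82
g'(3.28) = -330.15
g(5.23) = -1714.38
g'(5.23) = -1280.59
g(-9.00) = -13046.63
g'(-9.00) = 5848.59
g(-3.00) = -161.69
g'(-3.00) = 207.87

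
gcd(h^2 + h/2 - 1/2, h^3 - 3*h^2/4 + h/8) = h - 1/2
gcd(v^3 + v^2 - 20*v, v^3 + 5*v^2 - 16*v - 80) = v^2 + v - 20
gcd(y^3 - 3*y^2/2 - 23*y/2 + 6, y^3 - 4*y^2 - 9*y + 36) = y^2 - y - 12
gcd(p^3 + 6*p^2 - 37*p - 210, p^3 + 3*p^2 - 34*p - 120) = p^2 - p - 30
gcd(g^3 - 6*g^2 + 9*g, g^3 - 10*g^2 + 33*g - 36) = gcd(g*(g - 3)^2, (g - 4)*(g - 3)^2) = g^2 - 6*g + 9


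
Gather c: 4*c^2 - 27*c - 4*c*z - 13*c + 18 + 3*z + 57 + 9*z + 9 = 4*c^2 + c*(-4*z - 40) + 12*z + 84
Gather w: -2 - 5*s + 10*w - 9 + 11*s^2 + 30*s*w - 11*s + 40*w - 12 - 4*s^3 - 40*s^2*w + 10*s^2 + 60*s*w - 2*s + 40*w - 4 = -4*s^3 + 21*s^2 - 18*s + w*(-40*s^2 + 90*s + 90) - 27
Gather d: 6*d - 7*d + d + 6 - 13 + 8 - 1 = 0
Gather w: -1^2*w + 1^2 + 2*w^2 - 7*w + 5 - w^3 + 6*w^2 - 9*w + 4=-w^3 + 8*w^2 - 17*w + 10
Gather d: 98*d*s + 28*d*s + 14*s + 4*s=126*d*s + 18*s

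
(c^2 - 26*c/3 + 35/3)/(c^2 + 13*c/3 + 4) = (3*c^2 - 26*c + 35)/(3*c^2 + 13*c + 12)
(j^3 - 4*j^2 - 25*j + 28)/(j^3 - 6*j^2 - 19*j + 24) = (j^2 - 3*j - 28)/(j^2 - 5*j - 24)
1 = 1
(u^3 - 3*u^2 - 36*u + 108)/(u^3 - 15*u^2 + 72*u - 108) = (u + 6)/(u - 6)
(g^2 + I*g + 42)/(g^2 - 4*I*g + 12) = (g + 7*I)/(g + 2*I)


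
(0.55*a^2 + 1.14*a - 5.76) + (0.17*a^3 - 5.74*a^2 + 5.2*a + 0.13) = 0.17*a^3 - 5.19*a^2 + 6.34*a - 5.63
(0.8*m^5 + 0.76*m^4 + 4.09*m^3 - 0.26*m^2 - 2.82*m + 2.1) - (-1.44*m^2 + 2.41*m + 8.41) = 0.8*m^5 + 0.76*m^4 + 4.09*m^3 + 1.18*m^2 - 5.23*m - 6.31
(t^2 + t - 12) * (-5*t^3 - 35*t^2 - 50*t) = -5*t^5 - 40*t^4 - 25*t^3 + 370*t^2 + 600*t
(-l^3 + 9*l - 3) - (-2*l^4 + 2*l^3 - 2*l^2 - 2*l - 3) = 2*l^4 - 3*l^3 + 2*l^2 + 11*l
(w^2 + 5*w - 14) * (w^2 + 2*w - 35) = w^4 + 7*w^3 - 39*w^2 - 203*w + 490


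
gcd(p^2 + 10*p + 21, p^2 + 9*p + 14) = p + 7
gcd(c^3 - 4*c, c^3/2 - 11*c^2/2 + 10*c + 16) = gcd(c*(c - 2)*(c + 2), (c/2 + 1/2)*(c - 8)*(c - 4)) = 1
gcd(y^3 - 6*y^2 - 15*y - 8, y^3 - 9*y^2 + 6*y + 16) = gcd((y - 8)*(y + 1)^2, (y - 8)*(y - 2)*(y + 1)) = y^2 - 7*y - 8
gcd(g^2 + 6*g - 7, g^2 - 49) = g + 7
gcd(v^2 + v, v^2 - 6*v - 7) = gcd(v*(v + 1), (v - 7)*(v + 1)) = v + 1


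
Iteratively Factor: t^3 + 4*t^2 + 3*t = (t + 1)*(t^2 + 3*t) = (t + 1)*(t + 3)*(t)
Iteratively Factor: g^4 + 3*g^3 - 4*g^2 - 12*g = (g)*(g^3 + 3*g^2 - 4*g - 12) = g*(g - 2)*(g^2 + 5*g + 6) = g*(g - 2)*(g + 3)*(g + 2)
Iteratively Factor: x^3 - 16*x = (x + 4)*(x^2 - 4*x) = (x - 4)*(x + 4)*(x)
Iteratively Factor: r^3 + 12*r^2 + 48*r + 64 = (r + 4)*(r^2 + 8*r + 16) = (r + 4)^2*(r + 4)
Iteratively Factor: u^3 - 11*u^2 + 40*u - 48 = (u - 4)*(u^2 - 7*u + 12) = (u - 4)*(u - 3)*(u - 4)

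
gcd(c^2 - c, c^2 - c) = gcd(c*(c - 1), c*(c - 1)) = c^2 - c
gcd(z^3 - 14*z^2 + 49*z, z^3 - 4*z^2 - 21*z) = z^2 - 7*z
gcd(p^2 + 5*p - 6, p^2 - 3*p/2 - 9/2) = 1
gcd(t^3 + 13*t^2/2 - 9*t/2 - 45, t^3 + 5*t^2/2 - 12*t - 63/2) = t + 3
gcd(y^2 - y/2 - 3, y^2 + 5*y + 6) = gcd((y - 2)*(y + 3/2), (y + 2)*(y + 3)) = 1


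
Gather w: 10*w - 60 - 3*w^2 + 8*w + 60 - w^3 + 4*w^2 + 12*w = -w^3 + w^2 + 30*w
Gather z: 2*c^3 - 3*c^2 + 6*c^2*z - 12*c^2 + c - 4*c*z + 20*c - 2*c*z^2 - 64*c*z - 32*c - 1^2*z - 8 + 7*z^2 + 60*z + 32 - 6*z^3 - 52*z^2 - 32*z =2*c^3 - 15*c^2 - 11*c - 6*z^3 + z^2*(-2*c - 45) + z*(6*c^2 - 68*c + 27) + 24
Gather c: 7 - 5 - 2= 0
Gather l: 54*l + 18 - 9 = 54*l + 9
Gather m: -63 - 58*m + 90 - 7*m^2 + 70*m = -7*m^2 + 12*m + 27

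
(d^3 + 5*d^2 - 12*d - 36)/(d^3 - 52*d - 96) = (d - 3)/(d - 8)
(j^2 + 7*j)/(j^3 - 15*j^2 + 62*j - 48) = j*(j + 7)/(j^3 - 15*j^2 + 62*j - 48)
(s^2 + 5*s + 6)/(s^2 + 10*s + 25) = (s^2 + 5*s + 6)/(s^2 + 10*s + 25)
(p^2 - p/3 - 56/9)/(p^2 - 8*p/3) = (p + 7/3)/p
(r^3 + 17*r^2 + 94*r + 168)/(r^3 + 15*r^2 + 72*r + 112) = (r + 6)/(r + 4)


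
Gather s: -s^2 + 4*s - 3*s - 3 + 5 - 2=-s^2 + s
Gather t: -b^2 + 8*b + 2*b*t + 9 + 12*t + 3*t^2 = -b^2 + 8*b + 3*t^2 + t*(2*b + 12) + 9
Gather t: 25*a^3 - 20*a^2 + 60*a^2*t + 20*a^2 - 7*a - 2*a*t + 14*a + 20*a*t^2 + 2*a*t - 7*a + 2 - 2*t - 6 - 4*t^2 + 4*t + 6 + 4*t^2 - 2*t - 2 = 25*a^3 + 60*a^2*t + 20*a*t^2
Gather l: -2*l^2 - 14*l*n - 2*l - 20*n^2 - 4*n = -2*l^2 + l*(-14*n - 2) - 20*n^2 - 4*n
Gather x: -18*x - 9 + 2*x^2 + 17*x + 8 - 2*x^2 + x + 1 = 0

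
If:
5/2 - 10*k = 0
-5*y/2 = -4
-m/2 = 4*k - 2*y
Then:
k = 1/4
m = 22/5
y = 8/5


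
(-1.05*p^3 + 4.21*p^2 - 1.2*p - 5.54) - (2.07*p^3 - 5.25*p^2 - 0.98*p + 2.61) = -3.12*p^3 + 9.46*p^2 - 0.22*p - 8.15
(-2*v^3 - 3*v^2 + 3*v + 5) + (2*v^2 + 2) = -2*v^3 - v^2 + 3*v + 7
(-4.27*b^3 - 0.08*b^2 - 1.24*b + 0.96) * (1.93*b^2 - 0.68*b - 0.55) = -8.2411*b^5 + 2.7492*b^4 + 0.00970000000000026*b^3 + 2.74*b^2 + 0.0292*b - 0.528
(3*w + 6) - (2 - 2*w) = 5*w + 4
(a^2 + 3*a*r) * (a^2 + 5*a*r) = a^4 + 8*a^3*r + 15*a^2*r^2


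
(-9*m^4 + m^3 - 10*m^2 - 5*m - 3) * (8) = -72*m^4 + 8*m^3 - 80*m^2 - 40*m - 24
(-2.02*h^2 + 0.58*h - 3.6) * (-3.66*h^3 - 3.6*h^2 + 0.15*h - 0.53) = 7.3932*h^5 + 5.1492*h^4 + 10.785*h^3 + 14.1176*h^2 - 0.8474*h + 1.908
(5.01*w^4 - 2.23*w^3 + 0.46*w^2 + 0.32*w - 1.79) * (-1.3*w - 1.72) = -6.513*w^5 - 5.7182*w^4 + 3.2376*w^3 - 1.2072*w^2 + 1.7766*w + 3.0788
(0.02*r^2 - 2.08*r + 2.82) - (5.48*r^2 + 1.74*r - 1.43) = -5.46*r^2 - 3.82*r + 4.25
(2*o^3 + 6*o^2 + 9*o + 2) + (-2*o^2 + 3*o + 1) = 2*o^3 + 4*o^2 + 12*o + 3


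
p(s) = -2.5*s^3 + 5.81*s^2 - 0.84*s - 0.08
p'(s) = -7.5*s^2 + 11.62*s - 0.84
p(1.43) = 3.29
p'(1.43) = 0.44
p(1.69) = 3.03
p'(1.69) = -2.62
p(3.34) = -31.22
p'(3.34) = -45.70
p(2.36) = -2.56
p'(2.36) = -15.19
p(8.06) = -938.43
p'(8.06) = -394.41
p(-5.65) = 641.04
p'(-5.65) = -305.91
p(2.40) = -3.19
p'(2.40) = -16.15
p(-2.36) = 67.12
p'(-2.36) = -70.04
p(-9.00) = 2300.59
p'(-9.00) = -712.92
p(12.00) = -3493.52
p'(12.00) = -941.40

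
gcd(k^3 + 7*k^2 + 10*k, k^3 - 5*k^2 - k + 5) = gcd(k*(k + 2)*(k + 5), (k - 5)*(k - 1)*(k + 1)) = 1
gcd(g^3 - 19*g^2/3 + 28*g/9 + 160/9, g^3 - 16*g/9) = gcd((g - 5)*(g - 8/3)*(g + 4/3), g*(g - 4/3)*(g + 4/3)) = g + 4/3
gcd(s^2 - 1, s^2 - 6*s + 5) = s - 1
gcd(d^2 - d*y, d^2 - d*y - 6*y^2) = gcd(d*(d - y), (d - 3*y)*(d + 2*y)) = 1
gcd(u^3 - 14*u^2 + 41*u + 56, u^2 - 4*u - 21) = u - 7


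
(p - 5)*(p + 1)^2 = p^3 - 3*p^2 - 9*p - 5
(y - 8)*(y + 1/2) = y^2 - 15*y/2 - 4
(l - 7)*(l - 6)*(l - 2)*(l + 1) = l^4 - 14*l^3 + 53*l^2 - 16*l - 84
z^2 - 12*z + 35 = (z - 7)*(z - 5)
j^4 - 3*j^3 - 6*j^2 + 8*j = j*(j - 4)*(j - 1)*(j + 2)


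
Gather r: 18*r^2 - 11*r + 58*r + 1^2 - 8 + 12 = 18*r^2 + 47*r + 5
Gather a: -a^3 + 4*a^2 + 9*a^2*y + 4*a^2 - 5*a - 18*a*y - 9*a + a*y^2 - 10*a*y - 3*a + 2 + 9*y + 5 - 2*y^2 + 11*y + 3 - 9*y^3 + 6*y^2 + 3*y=-a^3 + a^2*(9*y + 8) + a*(y^2 - 28*y - 17) - 9*y^3 + 4*y^2 + 23*y + 10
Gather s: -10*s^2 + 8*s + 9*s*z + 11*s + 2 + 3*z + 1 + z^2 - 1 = -10*s^2 + s*(9*z + 19) + z^2 + 3*z + 2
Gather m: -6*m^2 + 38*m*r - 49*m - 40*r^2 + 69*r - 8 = -6*m^2 + m*(38*r - 49) - 40*r^2 + 69*r - 8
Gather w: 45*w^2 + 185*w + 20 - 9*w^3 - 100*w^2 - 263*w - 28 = -9*w^3 - 55*w^2 - 78*w - 8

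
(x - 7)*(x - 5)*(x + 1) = x^3 - 11*x^2 + 23*x + 35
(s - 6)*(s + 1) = s^2 - 5*s - 6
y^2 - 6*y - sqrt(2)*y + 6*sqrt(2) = (y - 6)*(y - sqrt(2))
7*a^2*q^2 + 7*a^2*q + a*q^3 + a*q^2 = q*(7*a + q)*(a*q + a)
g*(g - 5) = g^2 - 5*g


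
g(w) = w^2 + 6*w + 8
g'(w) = 2*w + 6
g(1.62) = 20.34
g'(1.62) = 9.24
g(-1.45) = 1.40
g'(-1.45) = 3.10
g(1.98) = 23.80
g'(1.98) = 9.96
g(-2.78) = -0.95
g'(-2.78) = 0.44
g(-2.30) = -0.51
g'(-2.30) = 1.40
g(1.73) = 21.37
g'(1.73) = 9.46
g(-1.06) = 2.76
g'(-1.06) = 3.88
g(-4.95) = 2.80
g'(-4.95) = -3.90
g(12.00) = 224.00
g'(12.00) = 30.00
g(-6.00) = 8.00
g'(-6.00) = -6.00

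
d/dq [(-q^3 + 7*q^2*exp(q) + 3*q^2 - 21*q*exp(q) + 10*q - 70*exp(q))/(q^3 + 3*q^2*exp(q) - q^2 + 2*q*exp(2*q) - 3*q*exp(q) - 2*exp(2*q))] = ((q^3 - 7*q^2*exp(q) - 3*q^2 + 21*q*exp(q) - 10*q + 70*exp(q))*(3*q^2*exp(q) + 3*q^2 + 4*q*exp(2*q) + 3*q*exp(q) - 2*q - 2*exp(2*q) - 3*exp(q)) + (q^3 + 3*q^2*exp(q) - q^2 + 2*q*exp(2*q) - 3*q*exp(q) - 2*exp(2*q))*(7*q^2*exp(q) - 3*q^2 - 7*q*exp(q) + 6*q - 91*exp(q) + 10))/(q^3 + 3*q^2*exp(q) - q^2 + 2*q*exp(2*q) - 3*q*exp(q) - 2*exp(2*q))^2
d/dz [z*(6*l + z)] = 6*l + 2*z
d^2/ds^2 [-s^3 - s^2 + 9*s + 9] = -6*s - 2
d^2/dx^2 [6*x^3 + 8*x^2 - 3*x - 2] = 36*x + 16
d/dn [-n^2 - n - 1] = -2*n - 1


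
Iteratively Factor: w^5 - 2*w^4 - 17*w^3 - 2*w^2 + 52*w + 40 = (w - 5)*(w^4 + 3*w^3 - 2*w^2 - 12*w - 8) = (w - 5)*(w + 2)*(w^3 + w^2 - 4*w - 4) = (w - 5)*(w - 2)*(w + 2)*(w^2 + 3*w + 2) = (w - 5)*(w - 2)*(w + 2)^2*(w + 1)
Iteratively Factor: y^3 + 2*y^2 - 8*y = (y)*(y^2 + 2*y - 8) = y*(y + 4)*(y - 2)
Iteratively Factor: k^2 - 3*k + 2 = (k - 2)*(k - 1)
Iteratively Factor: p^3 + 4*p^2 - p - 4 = (p + 4)*(p^2 - 1) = (p + 1)*(p + 4)*(p - 1)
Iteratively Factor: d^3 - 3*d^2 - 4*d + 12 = (d + 2)*(d^2 - 5*d + 6) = (d - 2)*(d + 2)*(d - 3)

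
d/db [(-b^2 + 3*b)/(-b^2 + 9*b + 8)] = 2*(-3*b^2 - 8*b + 12)/(b^4 - 18*b^3 + 65*b^2 + 144*b + 64)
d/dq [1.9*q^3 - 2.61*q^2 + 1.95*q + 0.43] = 5.7*q^2 - 5.22*q + 1.95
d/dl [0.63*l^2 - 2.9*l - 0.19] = 1.26*l - 2.9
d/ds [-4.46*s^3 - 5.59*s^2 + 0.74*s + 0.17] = -13.38*s^2 - 11.18*s + 0.74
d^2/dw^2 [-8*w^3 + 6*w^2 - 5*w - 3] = 12 - 48*w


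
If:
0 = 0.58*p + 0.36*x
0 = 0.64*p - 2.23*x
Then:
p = 0.00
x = 0.00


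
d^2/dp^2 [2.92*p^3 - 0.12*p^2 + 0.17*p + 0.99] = 17.52*p - 0.24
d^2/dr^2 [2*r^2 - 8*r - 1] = 4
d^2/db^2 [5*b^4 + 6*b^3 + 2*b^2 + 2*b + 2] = 60*b^2 + 36*b + 4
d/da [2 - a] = -1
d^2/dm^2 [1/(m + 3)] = 2/(m + 3)^3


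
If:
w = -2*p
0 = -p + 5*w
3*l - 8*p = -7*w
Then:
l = 0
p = 0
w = 0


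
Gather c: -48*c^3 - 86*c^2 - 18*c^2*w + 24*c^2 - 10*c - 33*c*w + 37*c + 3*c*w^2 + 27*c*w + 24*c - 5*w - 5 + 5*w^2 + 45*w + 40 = -48*c^3 + c^2*(-18*w - 62) + c*(3*w^2 - 6*w + 51) + 5*w^2 + 40*w + 35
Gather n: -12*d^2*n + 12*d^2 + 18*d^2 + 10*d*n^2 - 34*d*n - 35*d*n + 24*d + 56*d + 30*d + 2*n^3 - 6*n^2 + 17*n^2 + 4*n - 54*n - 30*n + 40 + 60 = 30*d^2 + 110*d + 2*n^3 + n^2*(10*d + 11) + n*(-12*d^2 - 69*d - 80) + 100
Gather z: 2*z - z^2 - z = -z^2 + z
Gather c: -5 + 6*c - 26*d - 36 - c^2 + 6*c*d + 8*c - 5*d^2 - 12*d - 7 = -c^2 + c*(6*d + 14) - 5*d^2 - 38*d - 48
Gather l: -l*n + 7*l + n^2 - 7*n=l*(7 - n) + n^2 - 7*n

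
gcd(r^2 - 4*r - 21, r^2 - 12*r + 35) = r - 7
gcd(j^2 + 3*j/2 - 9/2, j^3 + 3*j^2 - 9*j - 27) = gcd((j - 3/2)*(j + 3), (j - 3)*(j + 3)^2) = j + 3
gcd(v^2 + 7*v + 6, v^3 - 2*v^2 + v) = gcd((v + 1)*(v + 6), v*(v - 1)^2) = 1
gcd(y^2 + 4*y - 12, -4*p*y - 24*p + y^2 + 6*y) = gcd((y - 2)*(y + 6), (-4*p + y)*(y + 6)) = y + 6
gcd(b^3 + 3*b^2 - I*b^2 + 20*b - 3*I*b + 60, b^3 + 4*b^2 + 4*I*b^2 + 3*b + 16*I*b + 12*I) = b^2 + b*(3 + 4*I) + 12*I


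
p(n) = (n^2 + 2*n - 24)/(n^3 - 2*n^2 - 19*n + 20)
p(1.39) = 2.54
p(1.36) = 2.77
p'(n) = (2*n + 2)/(n^3 - 2*n^2 - 19*n + 20) + (-3*n^2 + 4*n + 19)*(n^2 + 2*n - 24)/(n^3 - 2*n^2 - 19*n + 20)^2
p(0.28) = -1.61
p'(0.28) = -2.02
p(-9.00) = -0.06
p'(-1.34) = -0.15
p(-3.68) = -1.37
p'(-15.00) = 0.00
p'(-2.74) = 0.14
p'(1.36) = -8.11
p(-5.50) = 0.05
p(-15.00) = -0.05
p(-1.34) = -0.63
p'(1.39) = -6.91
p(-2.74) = -0.60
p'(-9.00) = 0.00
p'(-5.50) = 0.13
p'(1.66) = -2.43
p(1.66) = 1.44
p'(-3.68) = 3.42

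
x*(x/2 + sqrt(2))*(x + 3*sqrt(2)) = x^3/2 + 5*sqrt(2)*x^2/2 + 6*x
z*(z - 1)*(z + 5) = z^3 + 4*z^2 - 5*z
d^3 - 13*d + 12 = (d - 3)*(d - 1)*(d + 4)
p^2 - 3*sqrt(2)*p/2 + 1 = (p - sqrt(2))*(p - sqrt(2)/2)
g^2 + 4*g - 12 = (g - 2)*(g + 6)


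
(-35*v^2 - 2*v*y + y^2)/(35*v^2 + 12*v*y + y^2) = (-7*v + y)/(7*v + y)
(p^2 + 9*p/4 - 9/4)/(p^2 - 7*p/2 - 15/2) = (-4*p^2 - 9*p + 9)/(2*(-2*p^2 + 7*p + 15))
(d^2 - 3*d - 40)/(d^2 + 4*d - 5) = (d - 8)/(d - 1)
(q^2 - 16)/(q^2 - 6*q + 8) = (q + 4)/(q - 2)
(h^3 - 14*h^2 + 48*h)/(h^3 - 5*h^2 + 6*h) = (h^2 - 14*h + 48)/(h^2 - 5*h + 6)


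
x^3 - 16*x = x*(x - 4)*(x + 4)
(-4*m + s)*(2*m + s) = -8*m^2 - 2*m*s + s^2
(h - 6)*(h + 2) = h^2 - 4*h - 12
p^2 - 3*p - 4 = (p - 4)*(p + 1)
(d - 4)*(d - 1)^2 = d^3 - 6*d^2 + 9*d - 4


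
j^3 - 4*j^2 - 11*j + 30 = (j - 5)*(j - 2)*(j + 3)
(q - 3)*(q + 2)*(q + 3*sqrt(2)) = q^3 - q^2 + 3*sqrt(2)*q^2 - 6*q - 3*sqrt(2)*q - 18*sqrt(2)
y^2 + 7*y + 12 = (y + 3)*(y + 4)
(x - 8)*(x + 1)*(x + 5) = x^3 - 2*x^2 - 43*x - 40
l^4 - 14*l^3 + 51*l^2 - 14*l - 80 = (l - 8)*(l - 5)*(l - 2)*(l + 1)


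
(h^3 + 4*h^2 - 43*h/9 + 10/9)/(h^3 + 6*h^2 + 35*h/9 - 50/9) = (3*h - 1)/(3*h + 5)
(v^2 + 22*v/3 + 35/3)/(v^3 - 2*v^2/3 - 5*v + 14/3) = (v + 5)/(v^2 - 3*v + 2)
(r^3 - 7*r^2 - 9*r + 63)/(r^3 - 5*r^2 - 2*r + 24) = (r^2 - 4*r - 21)/(r^2 - 2*r - 8)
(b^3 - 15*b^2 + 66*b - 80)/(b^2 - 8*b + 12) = (b^2 - 13*b + 40)/(b - 6)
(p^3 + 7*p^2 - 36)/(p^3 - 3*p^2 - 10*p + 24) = (p + 6)/(p - 4)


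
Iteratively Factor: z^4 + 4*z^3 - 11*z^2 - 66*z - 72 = (z + 2)*(z^3 + 2*z^2 - 15*z - 36) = (z + 2)*(z + 3)*(z^2 - z - 12) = (z + 2)*(z + 3)^2*(z - 4)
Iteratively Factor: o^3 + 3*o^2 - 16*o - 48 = (o + 4)*(o^2 - o - 12) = (o - 4)*(o + 4)*(o + 3)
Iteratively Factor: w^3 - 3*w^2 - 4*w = (w - 4)*(w^2 + w) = w*(w - 4)*(w + 1)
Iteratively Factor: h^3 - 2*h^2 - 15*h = (h + 3)*(h^2 - 5*h) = (h - 5)*(h + 3)*(h)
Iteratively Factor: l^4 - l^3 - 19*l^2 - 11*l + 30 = (l - 5)*(l^3 + 4*l^2 + l - 6) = (l - 5)*(l + 3)*(l^2 + l - 2) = (l - 5)*(l - 1)*(l + 3)*(l + 2)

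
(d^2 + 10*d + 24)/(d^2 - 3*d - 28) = (d + 6)/(d - 7)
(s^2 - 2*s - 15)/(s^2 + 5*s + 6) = (s - 5)/(s + 2)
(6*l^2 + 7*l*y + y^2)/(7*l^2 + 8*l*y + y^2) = (6*l + y)/(7*l + y)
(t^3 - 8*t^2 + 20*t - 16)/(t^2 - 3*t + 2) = (t^2 - 6*t + 8)/(t - 1)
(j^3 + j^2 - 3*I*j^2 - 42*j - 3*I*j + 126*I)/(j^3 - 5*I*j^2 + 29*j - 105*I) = (j^2 + j - 42)/(j^2 - 2*I*j + 35)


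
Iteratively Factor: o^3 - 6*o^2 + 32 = (o - 4)*(o^2 - 2*o - 8) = (o - 4)^2*(o + 2)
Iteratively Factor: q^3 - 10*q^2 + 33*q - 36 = (q - 4)*(q^2 - 6*q + 9) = (q - 4)*(q - 3)*(q - 3)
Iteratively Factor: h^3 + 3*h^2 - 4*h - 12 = (h + 3)*(h^2 - 4) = (h - 2)*(h + 3)*(h + 2)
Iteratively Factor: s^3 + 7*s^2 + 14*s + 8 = (s + 2)*(s^2 + 5*s + 4) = (s + 2)*(s + 4)*(s + 1)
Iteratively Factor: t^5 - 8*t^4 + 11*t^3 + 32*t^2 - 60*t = (t - 5)*(t^4 - 3*t^3 - 4*t^2 + 12*t) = (t - 5)*(t + 2)*(t^3 - 5*t^2 + 6*t) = (t - 5)*(t - 3)*(t + 2)*(t^2 - 2*t) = (t - 5)*(t - 3)*(t - 2)*(t + 2)*(t)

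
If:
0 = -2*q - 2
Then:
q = -1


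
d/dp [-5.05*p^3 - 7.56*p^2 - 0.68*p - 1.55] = -15.15*p^2 - 15.12*p - 0.68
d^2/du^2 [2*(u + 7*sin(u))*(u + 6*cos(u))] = -14*u*sin(u) - 12*u*cos(u) - 24*sin(u) - 168*sin(2*u) + 28*cos(u) + 4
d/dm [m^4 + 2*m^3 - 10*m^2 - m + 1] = 4*m^3 + 6*m^2 - 20*m - 1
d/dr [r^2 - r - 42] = 2*r - 1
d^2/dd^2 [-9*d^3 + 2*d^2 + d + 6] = 4 - 54*d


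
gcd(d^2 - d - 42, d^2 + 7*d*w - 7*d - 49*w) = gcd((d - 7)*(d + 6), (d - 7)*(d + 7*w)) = d - 7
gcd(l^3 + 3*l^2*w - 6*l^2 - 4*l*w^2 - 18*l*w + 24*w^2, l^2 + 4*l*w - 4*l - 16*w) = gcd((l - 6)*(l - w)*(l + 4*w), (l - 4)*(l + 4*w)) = l + 4*w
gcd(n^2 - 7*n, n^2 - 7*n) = n^2 - 7*n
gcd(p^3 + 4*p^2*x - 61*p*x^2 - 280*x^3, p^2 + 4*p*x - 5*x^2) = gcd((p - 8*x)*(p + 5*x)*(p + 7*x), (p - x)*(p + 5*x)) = p + 5*x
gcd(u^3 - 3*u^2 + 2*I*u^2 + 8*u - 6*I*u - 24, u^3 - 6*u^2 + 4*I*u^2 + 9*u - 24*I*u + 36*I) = u^2 + u*(-3 + 4*I) - 12*I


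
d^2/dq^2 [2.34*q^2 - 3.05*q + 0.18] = 4.68000000000000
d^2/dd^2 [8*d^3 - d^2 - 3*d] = 48*d - 2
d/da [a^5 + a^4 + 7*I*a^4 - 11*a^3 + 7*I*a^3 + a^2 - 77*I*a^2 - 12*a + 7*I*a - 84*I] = 5*a^4 + a^3*(4 + 28*I) + a^2*(-33 + 21*I) + a*(2 - 154*I) - 12 + 7*I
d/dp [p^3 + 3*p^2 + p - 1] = 3*p^2 + 6*p + 1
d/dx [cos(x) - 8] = -sin(x)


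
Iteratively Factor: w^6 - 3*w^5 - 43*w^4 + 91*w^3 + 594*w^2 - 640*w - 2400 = (w - 5)*(w^5 + 2*w^4 - 33*w^3 - 74*w^2 + 224*w + 480) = (w - 5)*(w - 3)*(w^4 + 5*w^3 - 18*w^2 - 128*w - 160) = (w - 5)*(w - 3)*(w + 4)*(w^3 + w^2 - 22*w - 40) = (w - 5)^2*(w - 3)*(w + 4)*(w^2 + 6*w + 8) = (w - 5)^2*(w - 3)*(w + 4)^2*(w + 2)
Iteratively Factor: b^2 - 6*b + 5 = (b - 1)*(b - 5)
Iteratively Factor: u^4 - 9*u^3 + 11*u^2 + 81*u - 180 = (u - 5)*(u^3 - 4*u^2 - 9*u + 36) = (u - 5)*(u + 3)*(u^2 - 7*u + 12) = (u - 5)*(u - 4)*(u + 3)*(u - 3)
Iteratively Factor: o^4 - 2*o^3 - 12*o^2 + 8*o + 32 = (o - 4)*(o^3 + 2*o^2 - 4*o - 8) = (o - 4)*(o + 2)*(o^2 - 4) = (o - 4)*(o - 2)*(o + 2)*(o + 2)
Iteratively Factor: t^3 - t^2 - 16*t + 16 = (t + 4)*(t^2 - 5*t + 4) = (t - 1)*(t + 4)*(t - 4)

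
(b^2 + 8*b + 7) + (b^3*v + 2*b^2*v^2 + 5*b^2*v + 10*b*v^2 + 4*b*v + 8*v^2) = b^3*v + 2*b^2*v^2 + 5*b^2*v + b^2 + 10*b*v^2 + 4*b*v + 8*b + 8*v^2 + 7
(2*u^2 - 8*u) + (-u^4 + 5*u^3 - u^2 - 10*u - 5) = -u^4 + 5*u^3 + u^2 - 18*u - 5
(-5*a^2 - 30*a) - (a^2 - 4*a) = -6*a^2 - 26*a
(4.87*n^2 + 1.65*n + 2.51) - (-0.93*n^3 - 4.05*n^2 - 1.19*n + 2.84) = 0.93*n^3 + 8.92*n^2 + 2.84*n - 0.33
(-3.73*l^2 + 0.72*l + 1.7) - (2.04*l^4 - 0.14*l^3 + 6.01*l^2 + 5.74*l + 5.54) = -2.04*l^4 + 0.14*l^3 - 9.74*l^2 - 5.02*l - 3.84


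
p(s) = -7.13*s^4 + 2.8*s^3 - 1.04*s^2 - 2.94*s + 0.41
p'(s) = -28.52*s^3 + 8.4*s^2 - 2.08*s - 2.94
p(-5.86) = -8989.27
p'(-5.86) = 6036.78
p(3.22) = -692.86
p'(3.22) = -874.72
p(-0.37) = 1.08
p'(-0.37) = 0.42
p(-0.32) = 1.08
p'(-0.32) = -0.48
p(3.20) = -675.53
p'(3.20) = -858.12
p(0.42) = -1.02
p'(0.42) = -4.44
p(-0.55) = 0.59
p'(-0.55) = 5.49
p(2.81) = -398.48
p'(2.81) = -575.26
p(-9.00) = -48878.50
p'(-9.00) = 21487.26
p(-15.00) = -370595.74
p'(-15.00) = 98173.26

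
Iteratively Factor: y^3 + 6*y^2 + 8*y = (y + 4)*(y^2 + 2*y) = (y + 2)*(y + 4)*(y)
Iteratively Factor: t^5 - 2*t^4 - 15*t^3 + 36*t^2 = (t)*(t^4 - 2*t^3 - 15*t^2 + 36*t) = t*(t + 4)*(t^3 - 6*t^2 + 9*t) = t*(t - 3)*(t + 4)*(t^2 - 3*t) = t*(t - 3)^2*(t + 4)*(t)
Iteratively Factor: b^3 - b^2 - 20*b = (b + 4)*(b^2 - 5*b) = (b - 5)*(b + 4)*(b)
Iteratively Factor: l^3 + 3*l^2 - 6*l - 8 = (l + 4)*(l^2 - l - 2) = (l + 1)*(l + 4)*(l - 2)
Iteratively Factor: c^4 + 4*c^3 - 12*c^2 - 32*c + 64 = (c + 4)*(c^3 - 12*c + 16) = (c - 2)*(c + 4)*(c^2 + 2*c - 8) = (c - 2)^2*(c + 4)*(c + 4)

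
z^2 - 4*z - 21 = (z - 7)*(z + 3)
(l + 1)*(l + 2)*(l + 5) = l^3 + 8*l^2 + 17*l + 10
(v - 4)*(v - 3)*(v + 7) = v^3 - 37*v + 84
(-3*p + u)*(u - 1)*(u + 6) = -3*p*u^2 - 15*p*u + 18*p + u^3 + 5*u^2 - 6*u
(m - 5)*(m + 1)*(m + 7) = m^3 + 3*m^2 - 33*m - 35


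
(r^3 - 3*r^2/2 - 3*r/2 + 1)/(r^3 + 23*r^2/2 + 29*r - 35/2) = (r^2 - r - 2)/(r^2 + 12*r + 35)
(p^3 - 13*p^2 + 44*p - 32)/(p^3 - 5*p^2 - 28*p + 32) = (p - 4)/(p + 4)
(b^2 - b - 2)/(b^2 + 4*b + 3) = (b - 2)/(b + 3)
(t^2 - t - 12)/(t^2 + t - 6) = (t - 4)/(t - 2)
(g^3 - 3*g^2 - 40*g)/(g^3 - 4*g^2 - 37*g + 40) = g/(g - 1)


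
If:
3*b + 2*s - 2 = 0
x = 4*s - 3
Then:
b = 1/6 - x/6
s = x/4 + 3/4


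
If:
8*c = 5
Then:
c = 5/8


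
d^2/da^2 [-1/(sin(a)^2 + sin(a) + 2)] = (4*sin(a)^4 + 3*sin(a)^3 - 13*sin(a)^2 - 8*sin(a) + 2)/(sin(a)^2 + sin(a) + 2)^3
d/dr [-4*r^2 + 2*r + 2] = 2 - 8*r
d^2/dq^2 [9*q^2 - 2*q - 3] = 18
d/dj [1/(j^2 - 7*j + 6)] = (7 - 2*j)/(j^2 - 7*j + 6)^2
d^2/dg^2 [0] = 0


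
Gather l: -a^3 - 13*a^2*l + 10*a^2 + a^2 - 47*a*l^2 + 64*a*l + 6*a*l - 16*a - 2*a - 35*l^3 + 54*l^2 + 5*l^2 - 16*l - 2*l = -a^3 + 11*a^2 - 18*a - 35*l^3 + l^2*(59 - 47*a) + l*(-13*a^2 + 70*a - 18)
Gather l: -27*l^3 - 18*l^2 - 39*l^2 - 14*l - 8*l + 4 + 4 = -27*l^3 - 57*l^2 - 22*l + 8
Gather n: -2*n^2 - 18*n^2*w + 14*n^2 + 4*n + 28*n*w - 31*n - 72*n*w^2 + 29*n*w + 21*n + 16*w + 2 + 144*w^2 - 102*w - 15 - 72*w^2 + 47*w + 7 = n^2*(12 - 18*w) + n*(-72*w^2 + 57*w - 6) + 72*w^2 - 39*w - 6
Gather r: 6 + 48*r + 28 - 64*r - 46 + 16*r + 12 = 0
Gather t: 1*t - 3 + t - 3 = 2*t - 6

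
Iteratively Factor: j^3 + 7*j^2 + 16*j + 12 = (j + 2)*(j^2 + 5*j + 6) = (j + 2)^2*(j + 3)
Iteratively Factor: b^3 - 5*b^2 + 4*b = (b - 4)*(b^2 - b) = b*(b - 4)*(b - 1)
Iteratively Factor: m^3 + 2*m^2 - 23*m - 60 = (m + 3)*(m^2 - m - 20) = (m + 3)*(m + 4)*(m - 5)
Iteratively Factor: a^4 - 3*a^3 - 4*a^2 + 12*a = (a + 2)*(a^3 - 5*a^2 + 6*a) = (a - 3)*(a + 2)*(a^2 - 2*a) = a*(a - 3)*(a + 2)*(a - 2)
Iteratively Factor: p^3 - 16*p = (p - 4)*(p^2 + 4*p) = (p - 4)*(p + 4)*(p)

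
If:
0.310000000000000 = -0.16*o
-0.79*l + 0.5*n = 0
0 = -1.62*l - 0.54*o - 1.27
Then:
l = -0.14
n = -0.22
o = -1.94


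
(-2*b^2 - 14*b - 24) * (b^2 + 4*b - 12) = -2*b^4 - 22*b^3 - 56*b^2 + 72*b + 288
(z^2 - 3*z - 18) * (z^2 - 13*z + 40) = z^4 - 16*z^3 + 61*z^2 + 114*z - 720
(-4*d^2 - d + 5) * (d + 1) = -4*d^3 - 5*d^2 + 4*d + 5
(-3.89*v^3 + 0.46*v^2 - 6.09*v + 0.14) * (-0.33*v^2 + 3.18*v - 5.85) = 1.2837*v^5 - 12.522*v^4 + 26.229*v^3 - 22.1034*v^2 + 36.0717*v - 0.819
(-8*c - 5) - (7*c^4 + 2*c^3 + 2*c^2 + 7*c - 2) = -7*c^4 - 2*c^3 - 2*c^2 - 15*c - 3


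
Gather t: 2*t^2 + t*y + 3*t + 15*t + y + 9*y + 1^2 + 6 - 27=2*t^2 + t*(y + 18) + 10*y - 20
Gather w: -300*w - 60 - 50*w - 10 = -350*w - 70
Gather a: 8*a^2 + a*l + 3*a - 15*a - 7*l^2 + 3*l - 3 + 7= 8*a^2 + a*(l - 12) - 7*l^2 + 3*l + 4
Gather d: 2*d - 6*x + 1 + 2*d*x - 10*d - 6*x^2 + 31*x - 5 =d*(2*x - 8) - 6*x^2 + 25*x - 4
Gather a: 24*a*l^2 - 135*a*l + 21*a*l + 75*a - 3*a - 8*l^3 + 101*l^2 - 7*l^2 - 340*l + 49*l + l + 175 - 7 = a*(24*l^2 - 114*l + 72) - 8*l^3 + 94*l^2 - 290*l + 168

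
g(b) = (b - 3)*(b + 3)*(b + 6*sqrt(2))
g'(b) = (b - 3)*(b + 3) + (b - 3)*(b + 6*sqrt(2)) + (b + 3)*(b + 6*sqrt(2))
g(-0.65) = -67.21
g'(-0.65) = -18.76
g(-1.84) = -37.31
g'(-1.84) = -30.07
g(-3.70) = 22.44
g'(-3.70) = -30.72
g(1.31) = -71.35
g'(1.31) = 18.38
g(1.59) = -65.21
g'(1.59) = 25.57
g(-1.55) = -45.76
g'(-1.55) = -28.10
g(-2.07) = -30.25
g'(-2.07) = -31.27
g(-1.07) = -58.25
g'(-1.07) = -23.72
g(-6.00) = 67.10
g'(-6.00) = -2.82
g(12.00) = 2765.51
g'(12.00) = 626.65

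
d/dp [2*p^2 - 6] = 4*p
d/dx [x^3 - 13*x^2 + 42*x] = 3*x^2 - 26*x + 42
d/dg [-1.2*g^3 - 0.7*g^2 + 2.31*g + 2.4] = -3.6*g^2 - 1.4*g + 2.31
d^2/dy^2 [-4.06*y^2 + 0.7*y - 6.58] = -8.12000000000000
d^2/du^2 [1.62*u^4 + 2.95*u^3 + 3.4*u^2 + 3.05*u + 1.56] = 19.44*u^2 + 17.7*u + 6.8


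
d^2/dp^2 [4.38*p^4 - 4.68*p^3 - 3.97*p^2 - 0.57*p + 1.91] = 52.56*p^2 - 28.08*p - 7.94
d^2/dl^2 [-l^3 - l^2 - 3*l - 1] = -6*l - 2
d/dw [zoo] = 0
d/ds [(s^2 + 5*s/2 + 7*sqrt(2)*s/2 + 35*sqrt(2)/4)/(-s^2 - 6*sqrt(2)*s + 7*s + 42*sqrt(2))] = (-10*sqrt(2)*s^2 + 38*s^2 + 406*sqrt(2)*s + 175*sqrt(2) + 1596)/(4*(s^4 - 14*s^3 + 12*sqrt(2)*s^3 - 168*sqrt(2)*s^2 + 121*s^2 - 1008*s + 588*sqrt(2)*s + 3528))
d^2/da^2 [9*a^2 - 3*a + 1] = 18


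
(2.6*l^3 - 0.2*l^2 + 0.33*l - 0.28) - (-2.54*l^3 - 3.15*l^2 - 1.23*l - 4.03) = 5.14*l^3 + 2.95*l^2 + 1.56*l + 3.75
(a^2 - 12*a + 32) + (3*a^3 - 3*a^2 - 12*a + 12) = 3*a^3 - 2*a^2 - 24*a + 44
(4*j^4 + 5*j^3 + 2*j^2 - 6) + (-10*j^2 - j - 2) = 4*j^4 + 5*j^3 - 8*j^2 - j - 8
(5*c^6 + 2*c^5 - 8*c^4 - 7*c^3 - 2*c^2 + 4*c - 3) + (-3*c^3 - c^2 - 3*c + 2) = 5*c^6 + 2*c^5 - 8*c^4 - 10*c^3 - 3*c^2 + c - 1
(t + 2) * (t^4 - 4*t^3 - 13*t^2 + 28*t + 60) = t^5 - 2*t^4 - 21*t^3 + 2*t^2 + 116*t + 120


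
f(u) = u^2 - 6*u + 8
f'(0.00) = -6.00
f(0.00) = 8.00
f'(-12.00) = -30.00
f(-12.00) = 224.00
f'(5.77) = 5.54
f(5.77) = 6.67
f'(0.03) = -5.94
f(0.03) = 7.82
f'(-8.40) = -22.80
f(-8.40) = 128.96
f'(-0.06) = -6.12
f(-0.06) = 8.36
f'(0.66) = -4.68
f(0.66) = 4.48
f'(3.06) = 0.12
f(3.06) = -1.00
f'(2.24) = -1.52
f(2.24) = -0.42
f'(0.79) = -4.42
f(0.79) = 3.88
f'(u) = 2*u - 6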